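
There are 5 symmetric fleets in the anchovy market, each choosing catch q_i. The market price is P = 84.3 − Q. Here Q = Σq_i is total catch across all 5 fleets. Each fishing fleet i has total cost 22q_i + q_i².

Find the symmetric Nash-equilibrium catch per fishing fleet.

7.7875

A representative fishing fleet's profit is π_i = q_i(84.3 − Q) − 22q_i − q_i², with Q = q_i + Σ_{j≠i} q_j.
First-order condition: 62.3 − 4q_i − Σ_{j≠i} q_j = 0.
In a symmetric equilibrium every fishing fleet chooses the same q, so Σ_{j≠i} q_j = 4q. The condition becomes 62.3 − 8q = 0, giving q = 62.3/8 = 7.7875.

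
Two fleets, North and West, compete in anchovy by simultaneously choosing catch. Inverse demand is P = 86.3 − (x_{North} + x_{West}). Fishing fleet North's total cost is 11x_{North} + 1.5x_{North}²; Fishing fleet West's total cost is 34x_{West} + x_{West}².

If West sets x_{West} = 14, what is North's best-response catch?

Fishing fleet North's profit: π = x_{North}(86.3 − (x_{North} + x_{West})) − 11x_{North} − 1.5x_{North}².
∂π/∂x_{North} = 75.3 − 5x_{North} − x_{West} = 0, so x_{North} = 15.06 − 0.2x_{West}.
At x_{West} = 14: x_{North} = 15.06 − 0.2·14 = 12.26.

12.26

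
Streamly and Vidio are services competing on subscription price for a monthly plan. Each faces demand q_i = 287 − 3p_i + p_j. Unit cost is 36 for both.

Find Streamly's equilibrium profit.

5547

Streamly's profit: π = (p_{Streamly} − 36)(287 − 3p_{Streamly} + p_{Vidio}).
∂π/∂p_{Streamly} = 395 − 6p_{Streamly} + p_{Vidio} = 0 ⇒ p_{Streamly} = 395/6 + (1/6)p_{Vidio}.
Setting p_{Streamly} = p_{Vidio} in the reaction function: p_{Streamly} = 395/6 + (1/6)p_{Streamly}, so p_{Streamly} = (395/6) / (5/6) = 79.
q_{Streamly} = 287 − 3·79 + 79 = 129.
Profit = (79 − 36)·129 = 5547.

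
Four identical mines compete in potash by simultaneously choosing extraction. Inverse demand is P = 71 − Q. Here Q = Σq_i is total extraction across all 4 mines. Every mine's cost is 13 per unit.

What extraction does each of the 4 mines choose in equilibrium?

11.6

A representative mine's profit is π_i = q_i(71 − Q) − 13q_i, with Q = q_i + Σ_{j≠i} q_j.
First-order condition: 58 − 2q_i − Σ_{j≠i} q_j = 0.
Imposing symmetry (q_j = q for all j) turns Σ_{j≠i} q_j into 3q, so 58 = 5q and q = 11.6.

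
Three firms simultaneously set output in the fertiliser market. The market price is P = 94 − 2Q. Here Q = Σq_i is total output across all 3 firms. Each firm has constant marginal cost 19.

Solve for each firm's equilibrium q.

9.375

A representative firm's profit is π_i = q_i(94 − 2Q) − 19q_i, with Q = q_i + Σ_{j≠i} q_j.
First-order condition: 75 − 4q_i − 2Σ_{j≠i} q_j = 0.
Imposing symmetry (q_j = q for all j) turns Σ_{j≠i} q_j into 2q, so 75 = 8q and q = 9.375.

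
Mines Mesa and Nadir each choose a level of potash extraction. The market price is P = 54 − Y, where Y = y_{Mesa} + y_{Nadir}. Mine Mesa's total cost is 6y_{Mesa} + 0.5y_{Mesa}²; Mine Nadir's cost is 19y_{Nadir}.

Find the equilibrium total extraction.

Mine Mesa's profit: π = y_{Mesa}(54 − (y_{Mesa} + y_{Nadir})) − 6y_{Mesa} − 0.5y_{Mesa}².
∂π/∂y_{Mesa} = 48 − 3y_{Mesa} − y_{Nadir} = 0, so y_{Mesa} = 16 − (1/3)y_{Nadir}.
For Nadir: ∂π/∂y_{Nadir} = 35 − 2y_{Nadir} − y_{Mesa} = 0 ⇒ y_{Nadir} = 17.5 − 0.5y_{Mesa}.
Solving the two reaction functions simultaneously: (1 − (−1/3)(−0.5))y_{Mesa} = 16 − (1/3)·17.5, so (5/6)y_{Mesa} = 61/6 and y_{Mesa} = 12.2.
Then y_{Nadir} = 17.5 − 0.5·12.2 = 11.4.
Total extraction: 12.2 + 11.4 = 23.6.

23.6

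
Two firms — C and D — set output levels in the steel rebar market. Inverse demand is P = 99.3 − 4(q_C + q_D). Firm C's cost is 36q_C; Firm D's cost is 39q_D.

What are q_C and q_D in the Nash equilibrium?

Firm C's profit: π = q_C(99.3 − 4(q_C + q_D)) − 36q_C.
∂π/∂q_C = 63.3 − 8q_C − 4q_D = 0, so q_C = 7.9125 − 0.5q_D.
By the same steps for D: q_D = 7.5375 − 0.5q_C.
Plugging q_D into C's best response: q_C = 7.9125 − 0.5(7.5375 − 0.5q_C) ⇒ 0.75q_C = 663/160, so q_C = 5.525.
Then q_D = 7.5375 − 0.5·5.525 = 4.775.

5.525, 4.775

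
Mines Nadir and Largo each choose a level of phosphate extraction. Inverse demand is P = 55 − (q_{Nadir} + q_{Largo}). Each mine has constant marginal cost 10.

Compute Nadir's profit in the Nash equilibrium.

225

Mine Nadir's profit: π = q_{Nadir}(55 − (q_{Nadir} + q_{Largo})) − 10q_{Nadir}.
∂π/∂q_{Nadir} = 45 − 2q_{Nadir} − q_{Largo} = 0, so q_{Nadir} = 22.5 − 0.5q_{Largo}.
Setting q_{Nadir} = q_{Largo} in the reaction function: q_{Nadir} = 22.5 − 0.5q_{Nadir}, so q_{Nadir} = 22.5 / 1.5 = 15.
Price P = 55 − 30 = 25.
Nadir's profit: (25 − 10)·15 = 225.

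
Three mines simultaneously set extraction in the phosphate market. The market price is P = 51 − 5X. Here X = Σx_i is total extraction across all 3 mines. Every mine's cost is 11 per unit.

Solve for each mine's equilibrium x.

A representative mine's profit is π_i = x_i(51 − 5X) − 11x_i, with X = x_i + Σ_{j≠i} x_j.
First-order condition: 40 − 10x_i − 5Σ_{j≠i} x_j = 0.
Imposing symmetry (x_j = x for all j) turns Σ_{j≠i} x_j into 2x, so 40 = 20x and x = 2.

2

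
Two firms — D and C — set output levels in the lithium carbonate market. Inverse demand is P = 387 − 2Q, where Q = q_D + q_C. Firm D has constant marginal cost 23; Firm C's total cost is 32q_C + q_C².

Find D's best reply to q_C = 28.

Firm D's profit: π = q_D(387 − 2(q_D + q_C)) − 23q_D.
∂π/∂q_D = 364 − 4q_D − 2q_C = 0, so q_D = 91 − 0.5q_C.
At q_C = 28: q_D = 91 − 0.5·28 = 77.

77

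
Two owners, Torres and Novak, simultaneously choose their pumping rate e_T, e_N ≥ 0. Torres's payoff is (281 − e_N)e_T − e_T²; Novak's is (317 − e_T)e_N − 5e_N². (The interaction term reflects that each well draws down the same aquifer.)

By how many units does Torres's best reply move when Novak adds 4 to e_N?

-2

Expanding Torres's payoff: 281e_T − e_Ne_T − e_T².
∂π/∂e_T = 281 − e_N − 2e_T = 0, so e_T = 140.5 − 0.5e_N.
The reaction-function slope is −0.5, so a 4-unit rise in e_N moves e_T by −0.5 × 4 = −2. Torres's best response falls — the actions are strategic substitutes.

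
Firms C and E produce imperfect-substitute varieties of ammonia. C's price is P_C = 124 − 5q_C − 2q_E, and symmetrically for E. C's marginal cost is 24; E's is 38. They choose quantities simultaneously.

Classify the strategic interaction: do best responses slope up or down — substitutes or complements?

Firm C's profit: π = q_C(124 − 5q_C − 2q_E) − 24q_C.
∂π/∂q_C = 100 − 10q_C − 2q_E = 0 ⇒ q_C = 10 − 0.2q_E.
The best-response slope dq_C/dq_E = −0.2 < 0: the reaction function is downward-sloping, so the choices are strategic substitutes.

strategic substitutes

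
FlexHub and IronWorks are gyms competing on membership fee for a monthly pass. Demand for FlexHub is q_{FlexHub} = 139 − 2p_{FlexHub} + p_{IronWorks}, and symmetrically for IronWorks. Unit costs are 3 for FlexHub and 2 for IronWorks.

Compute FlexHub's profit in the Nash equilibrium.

4086.08

FlexHub's profit: π = (p_{FlexHub} − 3)(139 − 2p_{FlexHub} + p_{IronWorks}).
∂π/∂p_{FlexHub} = 145 − 4p_{FlexHub} + p_{IronWorks} = 0 ⇒ p_{FlexHub} = 36.25 + 0.25p_{IronWorks}.
Similarly p_{IronWorks} = 35.75 + 0.25p_{FlexHub}.
Substituting the second reaction function into the first: p_{FlexHub} = 36.25 + 0.25(35.75 + 0.25p_{FlexHub}), which gives 0.9375p_{FlexHub} = 45.1875 ⇒ p_{FlexHub} = 48.2.
Then p_{IronWorks} = 35.75 + 0.25·48.2 = 47.8.
q_{FlexHub} = 139 − 2·48.2 + 47.8 = 90.4.
Profit = (48.2 − 3)·90.4 = 4086.08.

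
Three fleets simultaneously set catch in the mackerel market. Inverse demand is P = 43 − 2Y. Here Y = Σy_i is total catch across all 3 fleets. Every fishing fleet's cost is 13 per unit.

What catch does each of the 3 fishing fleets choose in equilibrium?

A representative fishing fleet's profit is π_i = y_i(43 − 2Y) − 13y_i, with Y = y_i + Σ_{j≠i} y_j.
First-order condition: 30 − 4y_i − 2Σ_{j≠i} y_j = 0.
Imposing symmetry (y_j = y for all j) turns Σ_{j≠i} y_j into 2y, so 30 = 8y and y = 3.75.

3.75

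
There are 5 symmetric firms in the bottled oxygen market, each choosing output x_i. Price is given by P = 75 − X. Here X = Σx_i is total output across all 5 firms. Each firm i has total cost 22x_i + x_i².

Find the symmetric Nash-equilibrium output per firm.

6.625

A representative firm's profit is π_i = x_i(75 − X) − 22x_i − x_i², with X = x_i + Σ_{j≠i} x_j.
First-order condition: 53 − 4x_i − Σ_{j≠i} x_j = 0.
Imposing symmetry (x_j = x for all j) turns Σ_{j≠i} x_j into 4x, so 53 = 8x and x = 6.625.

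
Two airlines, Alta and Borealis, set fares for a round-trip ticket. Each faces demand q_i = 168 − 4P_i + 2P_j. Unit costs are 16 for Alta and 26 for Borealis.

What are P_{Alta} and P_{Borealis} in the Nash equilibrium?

40, 44

Alta's profit: π = (P_{Alta} − 16)(168 − 4P_{Alta} + 2P_{Borealis}).
∂π/∂P_{Alta} = 232 − 8P_{Alta} + 2P_{Borealis} = 0 ⇒ P_{Alta} = 29 + 0.25P_{Borealis}.
Similarly P_{Borealis} = 34 + 0.25P_{Alta}.
Substituting the second reaction function into the first: P_{Alta} = 29 + 0.25(34 + 0.25P_{Alta}), which gives 0.9375P_{Alta} = 37.5 ⇒ P_{Alta} = 40.
Then P_{Borealis} = 34 + 0.25·40 = 44.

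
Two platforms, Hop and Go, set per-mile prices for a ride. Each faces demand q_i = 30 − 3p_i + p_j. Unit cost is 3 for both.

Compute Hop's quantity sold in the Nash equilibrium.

Hop's profit: π = (p_{Hop} − 3)(30 − 3p_{Hop} + p_{Go}).
∂π/∂p_{Hop} = 39 − 6p_{Hop} + p_{Go} = 0 ⇒ p_{Hop} = 6.5 + (1/6)p_{Go}.
By symmetry p_{Go} = p_{Hop}; substituting into the reaction function, (5/6)p_{Hop} = 6.5 and p_{Hop} = 7.8.
q_{Hop} = 30 − 3·7.8 + 7.8 = 14.4.

14.4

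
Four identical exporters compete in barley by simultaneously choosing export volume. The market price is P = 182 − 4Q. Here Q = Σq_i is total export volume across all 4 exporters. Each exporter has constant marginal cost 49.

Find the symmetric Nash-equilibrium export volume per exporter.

A representative exporter's profit is π_i = q_i(182 − 4Q) − 49q_i, with Q = q_i + Σ_{j≠i} q_j.
First-order condition: 133 − 8q_i − 4Σ_{j≠i} q_j = 0.
With identical exporters, set every q_j = q: then 133 − 8q − 12q = 0, i.e. q = 133/20 = 6.65.

6.65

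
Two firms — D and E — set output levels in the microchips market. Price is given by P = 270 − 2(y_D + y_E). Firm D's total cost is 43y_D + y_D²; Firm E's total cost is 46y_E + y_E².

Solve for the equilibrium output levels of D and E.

28.5625, 27.8125

Firm D's profit: π = y_D(270 − 2(y_D + y_E)) − 43y_D − y_D².
∂π/∂y_D = 227 − 6y_D − 2y_E = 0, so y_D = 227/6 − (1/3)y_E.
By the same steps for E: y_E = 112/3 − (1/3)y_D.
Substituting the second reaction function into the first: y_D = 227/6 − (1/3)(112/3 − (1/3)y_D), which gives (8/9)y_D = 457/18 ⇒ y_D = 28.5625.
Then y_E = 112/3 − (1/3)·28.5625 = 27.8125.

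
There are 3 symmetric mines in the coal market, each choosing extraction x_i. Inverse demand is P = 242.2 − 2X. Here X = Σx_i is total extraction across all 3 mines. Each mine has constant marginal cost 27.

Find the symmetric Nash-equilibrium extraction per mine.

26.9

A representative mine's profit is π_i = x_i(242.2 − 2X) − 27x_i, with X = x_i + Σ_{j≠i} x_j.
First-order condition: 215.2 − 4x_i − 2Σ_{j≠i} x_j = 0.
Imposing symmetry (x_j = x for all j) turns Σ_{j≠i} x_j into 2x, so 215.2 = 8x and x = 26.9.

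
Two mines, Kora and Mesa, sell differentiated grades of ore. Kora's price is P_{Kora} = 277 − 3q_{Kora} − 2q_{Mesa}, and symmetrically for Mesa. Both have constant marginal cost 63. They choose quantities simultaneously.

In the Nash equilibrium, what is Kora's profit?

Mine Kora's profit: π = q_{Kora}(277 − 3q_{Kora} − 2q_{Mesa}) − 63q_{Kora}.
∂π/∂q_{Kora} = 214 − 6q_{Kora} − 2q_{Mesa} = 0 ⇒ q_{Kora} = 107/3 − (1/3)q_{Mesa}.
By symmetry q_{Mesa} = q_{Kora}; substituting into the reaction function, (4/3)q_{Kora} = 107/3 and q_{Kora} = 26.75.
P_{Kora} = 277 − 3·26.75 − 2·26.75 = 143.25.
Profit = (143.25 − 63)·26.75 = 2146.6875.

2146.6875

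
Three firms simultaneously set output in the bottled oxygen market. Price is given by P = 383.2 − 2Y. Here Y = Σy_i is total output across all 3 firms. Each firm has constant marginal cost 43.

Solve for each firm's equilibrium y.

42.525

A representative firm's profit is π_i = y_i(383.2 − 2Y) − 43y_i, with Y = y_i + Σ_{j≠i} y_j.
First-order condition: 340.2 − 4y_i − 2Σ_{j≠i} y_j = 0.
Imposing symmetry (y_j = y for all j) turns Σ_{j≠i} y_j into 2y, so 340.2 = 8y and y = 42.525.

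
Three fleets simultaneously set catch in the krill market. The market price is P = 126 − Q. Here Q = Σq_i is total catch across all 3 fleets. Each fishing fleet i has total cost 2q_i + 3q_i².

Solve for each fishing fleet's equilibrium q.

12.4

A representative fishing fleet's profit is π_i = q_i(126 − Q) − 2q_i − 3q_i², with Q = q_i + Σ_{j≠i} q_j.
First-order condition: 124 − 8q_i − Σ_{j≠i} q_j = 0.
In a symmetric equilibrium every fishing fleet chooses the same q, so Σ_{j≠i} q_j = 2q. The condition becomes 124 − 10q = 0, giving q = 124/10 = 12.4.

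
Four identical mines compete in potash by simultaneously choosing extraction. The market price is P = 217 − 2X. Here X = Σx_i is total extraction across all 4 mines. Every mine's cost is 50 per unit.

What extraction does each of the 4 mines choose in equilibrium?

A representative mine's profit is π_i = x_i(217 − 2X) − 50x_i, with X = x_i + Σ_{j≠i} x_j.
First-order condition: 167 − 4x_i − 2Σ_{j≠i} x_j = 0.
In a symmetric equilibrium every mine chooses the same x, so Σ_{j≠i} x_j = 3x. The condition becomes 167 − 10x = 0, giving x = 167/10 = 16.7.

16.7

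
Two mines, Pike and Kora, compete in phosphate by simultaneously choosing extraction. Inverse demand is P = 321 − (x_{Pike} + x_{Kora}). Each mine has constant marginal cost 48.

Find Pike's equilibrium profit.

Mine Pike's profit: π = x_{Pike}(321 − (x_{Pike} + x_{Kora})) − 48x_{Pike}.
∂π/∂x_{Pike} = 273 − 2x_{Pike} − x_{Kora} = 0, so x_{Pike} = 136.5 − 0.5x_{Kora}.
The game is symmetric, so in equilibrium x_{Kora} = x_{Pike}: the reaction function gives 1.5x_{Pike} = 136.5, hence x_{Pike} = 91.
Price P = 321 − 182 = 139.
Pike's profit: (139 − 48)·91 = 8281.

8281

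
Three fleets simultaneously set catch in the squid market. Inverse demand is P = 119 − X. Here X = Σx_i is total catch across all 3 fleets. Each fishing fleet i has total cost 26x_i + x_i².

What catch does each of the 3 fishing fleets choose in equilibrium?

15.5

A representative fishing fleet's profit is π_i = x_i(119 − X) − 26x_i − x_i², with X = x_i + Σ_{j≠i} x_j.
First-order condition: 93 − 4x_i − Σ_{j≠i} x_j = 0.
With identical fishing fleets, set every x_j = x: then 93 − 4x − 2x = 0, i.e. x = 93/6 = 15.5.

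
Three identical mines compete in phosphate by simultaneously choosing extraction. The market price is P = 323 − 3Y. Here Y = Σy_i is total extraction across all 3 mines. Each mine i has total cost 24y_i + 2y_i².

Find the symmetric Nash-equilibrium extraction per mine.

18.6875

A representative mine's profit is π_i = y_i(323 − 3Y) − 24y_i − 2y_i², with Y = y_i + Σ_{j≠i} y_j.
First-order condition: 299 − 10y_i − 3Σ_{j≠i} y_j = 0.
With identical mines, set every y_j = y: then 299 − 10y − 6y = 0, i.e. y = 299/16 = 18.6875.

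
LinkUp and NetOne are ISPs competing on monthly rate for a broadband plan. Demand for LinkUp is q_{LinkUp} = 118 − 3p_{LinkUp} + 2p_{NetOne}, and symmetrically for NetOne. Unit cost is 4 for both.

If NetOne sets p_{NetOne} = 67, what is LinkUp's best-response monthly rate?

44

LinkUp's profit: π = (p_{LinkUp} − 4)(118 − 3p_{LinkUp} + 2p_{NetOne}).
∂π/∂p_{LinkUp} = 130 − 6p_{LinkUp} + 2p_{NetOne} = 0 ⇒ p_{LinkUp} = 65/3 + (1/3)p_{NetOne}.
At p_{NetOne} = 67: p_{LinkUp} = 65/3 + (1/3)·67 = 44.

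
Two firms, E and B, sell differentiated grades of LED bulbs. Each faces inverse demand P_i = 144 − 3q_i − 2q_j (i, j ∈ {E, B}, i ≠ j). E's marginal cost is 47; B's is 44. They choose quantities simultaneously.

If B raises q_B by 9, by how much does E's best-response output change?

Firm E's profit: π = q_E(144 − 3q_E − 2q_B) − 47q_E.
∂π/∂q_E = 97 − 6q_E − 2q_B = 0 ⇒ q_E = 97/6 − (1/3)q_B.
The reaction-function slope is −1/3, so a 9-unit rise in q_B moves q_E by −1/3 × 9 = −3. E's best response falls — the actions are strategic substitutes.

-3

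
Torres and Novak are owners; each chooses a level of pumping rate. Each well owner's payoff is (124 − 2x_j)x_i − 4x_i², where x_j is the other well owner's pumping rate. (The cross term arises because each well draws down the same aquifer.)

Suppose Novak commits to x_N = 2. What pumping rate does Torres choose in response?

15

Torres's payoff is (124 − 2x_N)x_T − 4x_T².
∂π/∂x_T = 124 − 2x_N − 8x_T = 0, so x_T = 15.5 − 0.25x_N.
At x_N = 2: x_T = 15.5 − 0.25·2 = 15.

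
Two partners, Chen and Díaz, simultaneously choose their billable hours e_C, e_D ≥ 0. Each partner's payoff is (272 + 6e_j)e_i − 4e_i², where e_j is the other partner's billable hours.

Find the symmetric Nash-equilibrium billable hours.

136

Chen's payoff is (272 + 6e_D)e_C − 4e_C².
∂π/∂e_C = 272 + 6e_D − 8e_C = 0, so e_C = 34 + 0.75e_D.
By symmetry e_D = e_C; substituting into the reaction function, 0.25e_C = 34 and e_C = 136.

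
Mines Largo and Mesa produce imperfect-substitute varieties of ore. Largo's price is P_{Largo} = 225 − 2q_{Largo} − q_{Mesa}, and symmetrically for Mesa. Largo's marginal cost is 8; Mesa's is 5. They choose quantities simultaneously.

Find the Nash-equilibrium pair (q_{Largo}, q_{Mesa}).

43.2, 44.2

Mine Largo's profit: π = q_{Largo}(225 − 2q_{Largo} − q_{Mesa}) − 8q_{Largo}.
∂π/∂q_{Largo} = 217 − 4q_{Largo} − q_{Mesa} = 0 ⇒ q_{Largo} = 54.25 − 0.25q_{Mesa}.
Similarly q_{Mesa} = 55 − 0.25q_{Largo}.
Plugging q_{Mesa} into Largo's best response: q_{Largo} = 54.25 − 0.25(55 − 0.25q_{Largo}) ⇒ 0.9375q_{Largo} = 40.5, so q_{Largo} = 43.2.
Then q_{Mesa} = 55 − 0.25·43.2 = 44.2.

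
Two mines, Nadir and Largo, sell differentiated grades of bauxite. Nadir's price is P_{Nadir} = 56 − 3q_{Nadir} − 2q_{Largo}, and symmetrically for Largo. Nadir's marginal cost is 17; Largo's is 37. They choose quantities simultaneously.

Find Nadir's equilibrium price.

Mine Nadir's profit: π = q_{Nadir}(56 − 3q_{Nadir} − 2q_{Largo}) − 17q_{Nadir}.
∂π/∂q_{Nadir} = 39 − 6q_{Nadir} − 2q_{Largo} = 0 ⇒ q_{Nadir} = 6.5 − (1/3)q_{Largo}.
Similarly q_{Largo} = 19/6 − (1/3)q_{Nadir}.
Solving the two reaction functions simultaneously: (1 − (−1/3)(−1/3))q_{Nadir} = 6.5 − (1/3)·(19/6), so (8/9)q_{Nadir} = 49/9 and q_{Nadir} = 6.125.
Then q_{Largo} = 19/6 − (1/3)·6.125 = 1.125.
P_{Nadir} = 56 − 3·6.125 − 2·1.125 = 35.375.

35.375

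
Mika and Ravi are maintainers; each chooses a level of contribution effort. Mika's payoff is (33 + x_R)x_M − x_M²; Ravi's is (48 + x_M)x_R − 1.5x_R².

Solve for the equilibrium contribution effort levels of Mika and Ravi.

29.4, 25.8

Expanding Mika's payoff: 33x_M + x_Rx_M − x_M².
∂π/∂x_M = 33 + x_R − 2x_M = 0, so x_M = 16.5 + 0.5x_R.
Likewise for Ravi: x_R = 16 + (1/3)x_M.
Substituting the second reaction function into the first: x_M = 16.5 + 0.5(16 + (1/3)x_M), which gives (5/6)x_M = 24.5 ⇒ x_M = 29.4.
Then x_R = 16 + (1/3)·29.4 = 25.8.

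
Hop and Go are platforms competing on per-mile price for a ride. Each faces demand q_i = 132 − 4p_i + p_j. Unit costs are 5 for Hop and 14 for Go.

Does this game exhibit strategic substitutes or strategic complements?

Hop's profit: π = (p_{Hop} − 5)(132 − 4p_{Hop} + p_{Go}).
∂π/∂p_{Hop} = 152 − 8p_{Hop} + p_{Go} = 0 ⇒ p_{Hop} = 19 + 0.125p_{Go}.
The best-response slope dp_{Hop}/dp_{Go} = 0.125 > 0: the reaction function is upward-sloping, so the choices are strategic complements.

strategic complements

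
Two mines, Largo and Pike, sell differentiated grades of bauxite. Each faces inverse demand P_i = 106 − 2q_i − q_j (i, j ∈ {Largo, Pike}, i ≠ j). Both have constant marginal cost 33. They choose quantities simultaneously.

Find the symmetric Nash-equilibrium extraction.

14.6

Mine Largo's profit: π = q_{Largo}(106 − 2q_{Largo} − q_{Pike}) − 33q_{Largo}.
∂π/∂q_{Largo} = 73 − 4q_{Largo} − q_{Pike} = 0 ⇒ q_{Largo} = 18.25 − 0.25q_{Pike}.
The game is symmetric, so in equilibrium q_{Pike} = q_{Largo}: the reaction function gives 1.25q_{Largo} = 18.25, hence q_{Largo} = 14.6.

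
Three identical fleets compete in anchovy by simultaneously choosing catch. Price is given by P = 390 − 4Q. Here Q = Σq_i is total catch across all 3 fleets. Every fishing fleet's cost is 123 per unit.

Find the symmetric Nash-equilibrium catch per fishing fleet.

16.6875

A representative fishing fleet's profit is π_i = q_i(390 − 4Q) − 123q_i, with Q = q_i + Σ_{j≠i} q_j.
First-order condition: 267 − 8q_i − 4Σ_{j≠i} q_j = 0.
Imposing symmetry (q_j = q for all j) turns Σ_{j≠i} q_j into 2q, so 267 = 16q and q = 16.6875.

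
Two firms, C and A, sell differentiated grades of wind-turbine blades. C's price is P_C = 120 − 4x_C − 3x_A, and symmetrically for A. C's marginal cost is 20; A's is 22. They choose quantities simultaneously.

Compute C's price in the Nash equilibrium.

Firm C's profit: π = x_C(120 − 4x_C − 3x_A) − 20x_C.
∂π/∂x_C = 100 − 8x_C − 3x_A = 0 ⇒ x_C = 12.5 − 0.375x_A.
Similarly x_A = 12.25 − 0.375x_C.
Substituting the second reaction function into the first: x_C = 12.5 − 0.375(12.25 − 0.375x_C), which gives (55/64)x_C = 253/32 ⇒ x_C = 9.2.
Then x_A = 12.25 − 0.375·9.2 = 8.8.
P_C = 120 − 4·9.2 − 3·8.8 = 56.8.

56.8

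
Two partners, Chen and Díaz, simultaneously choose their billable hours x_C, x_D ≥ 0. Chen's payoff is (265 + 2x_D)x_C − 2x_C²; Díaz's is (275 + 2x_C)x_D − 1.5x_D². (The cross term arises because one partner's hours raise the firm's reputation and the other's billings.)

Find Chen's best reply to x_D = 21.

76.75

Expanding Chen's payoff: 265x_C + 2x_Dx_C − 2x_C².
∂π/∂x_C = 265 + 2x_D − 4x_C = 0, so x_C = 66.25 + 0.5x_D.
At x_D = 21: x_C = 66.25 + 0.5·21 = 76.75.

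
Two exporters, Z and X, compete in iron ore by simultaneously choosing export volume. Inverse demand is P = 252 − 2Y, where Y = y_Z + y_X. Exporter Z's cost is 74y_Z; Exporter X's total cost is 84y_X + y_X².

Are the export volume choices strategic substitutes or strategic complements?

Exporter Z's profit: π = y_Z(252 − 2(y_Z + y_X)) − 74y_Z.
∂π/∂y_Z = 178 − 4y_Z − 2y_X = 0, so y_Z = 44.5 − 0.5y_X.
The best-response slope dy_Z/dy_X = −0.5 < 0: the reaction function is downward-sloping, so the choices are strategic substitutes.

strategic substitutes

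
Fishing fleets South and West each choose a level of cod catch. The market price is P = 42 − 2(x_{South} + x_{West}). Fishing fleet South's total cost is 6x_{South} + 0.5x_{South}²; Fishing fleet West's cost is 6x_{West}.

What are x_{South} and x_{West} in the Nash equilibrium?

4.5, 6.75

Fishing fleet South's profit: π = x_{South}(42 − 2(x_{South} + x_{West})) − 6x_{South} − 0.5x_{South}².
∂π/∂x_{South} = 36 − 5x_{South} − 2x_{West} = 0, so x_{South} = 7.2 − 0.4x_{West}.
For West: ∂π/∂x_{West} = 36 − 4x_{West} − 2x_{South} = 0 ⇒ x_{West} = 9 − 0.5x_{South}.
Plugging x_{West} into South's best response: x_{South} = 7.2 − 0.4(9 − 0.5x_{South}) ⇒ 0.8x_{South} = 3.6, so x_{South} = 4.5.
Then x_{West} = 9 − 0.5·4.5 = 6.75.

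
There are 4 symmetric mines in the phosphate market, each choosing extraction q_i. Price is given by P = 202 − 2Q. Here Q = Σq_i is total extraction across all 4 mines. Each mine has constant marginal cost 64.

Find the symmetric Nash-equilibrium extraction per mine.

13.8

A representative mine's profit is π_i = q_i(202 − 2Q) − 64q_i, with Q = q_i + Σ_{j≠i} q_j.
First-order condition: 138 − 4q_i − 2Σ_{j≠i} q_j = 0.
With identical mines, set every q_j = q: then 138 − 4q − 6q = 0, i.e. q = 138/10 = 13.8.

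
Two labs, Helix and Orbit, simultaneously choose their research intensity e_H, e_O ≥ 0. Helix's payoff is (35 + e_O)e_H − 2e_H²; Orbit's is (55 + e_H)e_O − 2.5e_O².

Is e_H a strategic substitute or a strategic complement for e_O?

Expanding Helix's payoff: 35e_H + e_Oe_H − 2e_H².
∂π/∂e_H = 35 + e_O − 4e_H = 0, so e_H = 8.75 + 0.25e_O.
The best-response slope de_H/de_O = 0.25 > 0: the reaction function is upward-sloping, so the choices are strategic complements.

strategic complements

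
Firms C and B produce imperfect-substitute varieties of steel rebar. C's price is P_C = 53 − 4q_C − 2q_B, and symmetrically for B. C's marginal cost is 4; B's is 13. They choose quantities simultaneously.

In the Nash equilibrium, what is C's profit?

108.16

Firm C's profit: π = q_C(53 − 4q_C − 2q_B) − 4q_C.
∂π/∂q_C = 49 − 8q_C − 2q_B = 0 ⇒ q_C = 6.125 − 0.25q_B.
Similarly q_B = 5 − 0.25q_C.
Substituting the second reaction function into the first: q_C = 6.125 − 0.25(5 − 0.25q_C), which gives 0.9375q_C = 4.875 ⇒ q_C = 5.2.
Then q_B = 5 − 0.25·5.2 = 3.7.
P_C = 53 − 4·5.2 − 2·3.7 = 24.8.
Profit = (24.8 − 4)·5.2 = 108.16.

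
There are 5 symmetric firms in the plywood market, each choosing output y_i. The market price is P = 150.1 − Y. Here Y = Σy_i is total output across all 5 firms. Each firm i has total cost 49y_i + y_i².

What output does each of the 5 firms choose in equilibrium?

12.6375

A representative firm's profit is π_i = y_i(150.1 − Y) − 49y_i − y_i², with Y = y_i + Σ_{j≠i} y_j.
First-order condition: 101.1 − 4y_i − Σ_{j≠i} y_j = 0.
In a symmetric equilibrium every firm chooses the same y, so Σ_{j≠i} y_j = 4y. The condition becomes 101.1 − 8y = 0, giving y = 101.1/8 = 12.6375.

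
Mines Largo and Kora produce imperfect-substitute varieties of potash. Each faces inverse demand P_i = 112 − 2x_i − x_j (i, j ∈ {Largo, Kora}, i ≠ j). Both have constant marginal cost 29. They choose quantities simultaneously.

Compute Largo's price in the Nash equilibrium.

62.2

Mine Largo's profit: π = x_{Largo}(112 − 2x_{Largo} − x_{Kora}) − 29x_{Largo}.
∂π/∂x_{Largo} = 83 − 4x_{Largo} − x_{Kora} = 0 ⇒ x_{Largo} = 20.75 − 0.25x_{Kora}.
The game is symmetric, so in equilibrium x_{Kora} = x_{Largo}: the reaction function gives 1.25x_{Largo} = 20.75, hence x_{Largo} = 16.6.
P_{Largo} = 112 − 2·16.6 − 16.6 = 62.2.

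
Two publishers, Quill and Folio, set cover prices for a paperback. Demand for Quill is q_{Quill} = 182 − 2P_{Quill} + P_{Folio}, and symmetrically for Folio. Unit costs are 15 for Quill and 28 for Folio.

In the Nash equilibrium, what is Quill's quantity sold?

114.8

Quill's profit: π = (P_{Quill} − 15)(182 − 2P_{Quill} + P_{Folio}).
∂π/∂P_{Quill} = 212 − 4P_{Quill} + P_{Folio} = 0 ⇒ P_{Quill} = 53 + 0.25P_{Folio}.
Similarly P_{Folio} = 59.5 + 0.25P_{Quill}.
Plugging P_{Folio} into Quill's best response: P_{Quill} = 53 + 0.25(59.5 + 0.25P_{Quill}) ⇒ 0.9375P_{Quill} = 67.875, so P_{Quill} = 72.4.
Then P_{Folio} = 59.5 + 0.25·72.4 = 77.6.
q_{Quill} = 182 − 2·72.4 + 77.6 = 114.8.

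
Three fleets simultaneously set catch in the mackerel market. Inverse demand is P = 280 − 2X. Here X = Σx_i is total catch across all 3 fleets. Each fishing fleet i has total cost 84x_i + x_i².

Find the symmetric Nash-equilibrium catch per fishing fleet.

19.6

A representative fishing fleet's profit is π_i = x_i(280 − 2X) − 84x_i − x_i², with X = x_i + Σ_{j≠i} x_j.
First-order condition: 196 − 6x_i − 2Σ_{j≠i} x_j = 0.
Imposing symmetry (x_j = x for all j) turns Σ_{j≠i} x_j into 2x, so 196 = 10x and x = 19.6.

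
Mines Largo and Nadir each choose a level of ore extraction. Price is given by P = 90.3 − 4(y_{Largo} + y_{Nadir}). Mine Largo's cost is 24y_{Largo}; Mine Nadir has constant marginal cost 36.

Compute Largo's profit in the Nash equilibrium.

170.3025

Mine Largo's profit: π = y_{Largo}(90.3 − 4(y_{Largo} + y_{Nadir})) − 24y_{Largo}.
∂π/∂y_{Largo} = 66.3 − 8y_{Largo} − 4y_{Nadir} = 0, so y_{Largo} = 8.2875 − 0.5y_{Nadir}.
By the same steps for Nadir: y_{Nadir} = 6.7875 − 0.5y_{Largo}.
Solving the two reaction functions simultaneously: (1 − (−0.5)(−0.5))y_{Largo} = 8.2875 − 0.5·6.7875, so 0.75y_{Largo} = 783/160 and y_{Largo} = 6.525.
Then y_{Nadir} = 6.7875 − 0.5·6.525 = 3.525.
Price P = 90.3 − 4·10.05 = 50.1.
Largo's profit: (50.1 − 24)·6.525 = 170.3025.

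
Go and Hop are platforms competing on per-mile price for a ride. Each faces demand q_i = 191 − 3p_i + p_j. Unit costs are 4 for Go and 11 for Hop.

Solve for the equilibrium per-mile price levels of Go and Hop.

Go's profit: π = (p_{Go} − 4)(191 − 3p_{Go} + p_{Hop}).
∂π/∂p_{Go} = 203 − 6p_{Go} + p_{Hop} = 0 ⇒ p_{Go} = 203/6 + (1/6)p_{Hop}.
Similarly p_{Hop} = 112/3 + (1/6)p_{Go}.
Substituting the second reaction function into the first: p_{Go} = 203/6 + (1/6)(112/3 + (1/6)p_{Go}), which gives (35/36)p_{Go} = 721/18 ⇒ p_{Go} = 41.2.
Then p_{Hop} = 112/3 + (1/6)·41.2 = 44.2.

41.2, 44.2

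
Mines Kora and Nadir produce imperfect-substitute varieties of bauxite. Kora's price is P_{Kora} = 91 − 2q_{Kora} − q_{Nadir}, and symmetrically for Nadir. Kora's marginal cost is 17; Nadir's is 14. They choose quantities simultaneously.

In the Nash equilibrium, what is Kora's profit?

Mine Kora's profit: π = q_{Kora}(91 − 2q_{Kora} − q_{Nadir}) − 17q_{Kora}.
∂π/∂q_{Kora} = 74 − 4q_{Kora} − q_{Nadir} = 0 ⇒ q_{Kora} = 18.5 − 0.25q_{Nadir}.
Similarly q_{Nadir} = 19.25 − 0.25q_{Kora}.
Solving the two reaction functions simultaneously: (1 − (−0.25)(−0.25))q_{Kora} = 18.5 − 0.25·19.25, so 0.9375q_{Kora} = 13.6875 and q_{Kora} = 14.6.
Then q_{Nadir} = 19.25 − 0.25·14.6 = 15.6.
P_{Kora} = 91 − 2·14.6 − 15.6 = 46.2.
Profit = (46.2 − 17)·14.6 = 426.32.

426.32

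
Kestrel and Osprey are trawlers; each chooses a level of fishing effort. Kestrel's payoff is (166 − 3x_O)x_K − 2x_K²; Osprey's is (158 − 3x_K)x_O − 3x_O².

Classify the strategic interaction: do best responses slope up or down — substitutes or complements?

strategic substitutes

Expanding Kestrel's payoff: 166x_K − 3x_Ox_K − 2x_K².
∂π/∂x_K = 166 − 3x_O − 4x_K = 0, so x_K = 41.5 − 0.75x_O.
The best-response slope dx_K/dx_O = −0.75 < 0: the reaction function is downward-sloping, so the choices are strategic substitutes.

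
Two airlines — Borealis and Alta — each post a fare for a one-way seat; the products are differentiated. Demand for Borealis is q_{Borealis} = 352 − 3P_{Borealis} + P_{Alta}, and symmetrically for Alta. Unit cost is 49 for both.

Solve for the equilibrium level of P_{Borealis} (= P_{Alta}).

Borealis's profit: π = (P_{Borealis} − 49)(352 − 3P_{Borealis} + P_{Alta}).
∂π/∂P_{Borealis} = 499 − 6P_{Borealis} + P_{Alta} = 0 ⇒ P_{Borealis} = 499/6 + (1/6)P_{Alta}.
Setting P_{Borealis} = P_{Alta} in the reaction function: P_{Borealis} = 499/6 + (1/6)P_{Borealis}, so P_{Borealis} = (499/6) / (5/6) = 99.8.

99.8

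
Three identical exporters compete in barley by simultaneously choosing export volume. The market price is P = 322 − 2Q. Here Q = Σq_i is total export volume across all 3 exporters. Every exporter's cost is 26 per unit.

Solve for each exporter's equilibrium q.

37

A representative exporter's profit is π_i = q_i(322 − 2Q) − 26q_i, with Q = q_i + Σ_{j≠i} q_j.
First-order condition: 296 − 4q_i − 2Σ_{j≠i} q_j = 0.
With identical exporters, set every q_j = q: then 296 − 4q − 4q = 0, i.e. q = 296/8 = 37.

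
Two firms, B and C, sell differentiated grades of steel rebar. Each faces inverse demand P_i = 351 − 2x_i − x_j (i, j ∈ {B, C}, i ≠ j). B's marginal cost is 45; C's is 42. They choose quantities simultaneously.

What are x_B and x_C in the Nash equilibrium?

Firm B's profit: π = x_B(351 − 2x_B − x_C) − 45x_B.
∂π/∂x_B = 306 − 4x_B − x_C = 0 ⇒ x_B = 76.5 − 0.25x_C.
Similarly x_C = 77.25 − 0.25x_B.
Substituting the second reaction function into the first: x_B = 76.5 − 0.25(77.25 − 0.25x_B), which gives 0.9375x_B = 57.1875 ⇒ x_B = 61.
Then x_C = 77.25 − 0.25·61 = 62.

61, 62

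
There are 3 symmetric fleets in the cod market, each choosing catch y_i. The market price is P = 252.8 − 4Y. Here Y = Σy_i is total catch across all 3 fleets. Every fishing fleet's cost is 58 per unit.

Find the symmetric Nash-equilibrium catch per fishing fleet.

12.175

A representative fishing fleet's profit is π_i = y_i(252.8 − 4Y) − 58y_i, with Y = y_i + Σ_{j≠i} y_j.
First-order condition: 194.8 − 8y_i − 4Σ_{j≠i} y_j = 0.
In a symmetric equilibrium every fishing fleet chooses the same y, so Σ_{j≠i} y_j = 2y. The condition becomes 194.8 − 16y = 0, giving y = 194.8/16 = 12.175.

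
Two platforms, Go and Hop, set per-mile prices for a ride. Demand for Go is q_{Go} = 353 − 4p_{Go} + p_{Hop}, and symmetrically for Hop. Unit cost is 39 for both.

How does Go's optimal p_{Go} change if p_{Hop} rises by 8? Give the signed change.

1

Go's profit: π = (p_{Go} − 39)(353 − 4p_{Go} + p_{Hop}).
∂π/∂p_{Go} = 509 − 8p_{Go} + p_{Hop} = 0 ⇒ p_{Go} = 63.625 + 0.125p_{Hop}.
The reaction-function slope is 0.125, so an 8-unit rise in p_{Hop} moves p_{Go} by 0.125 × 8 = 1. Go's best response rises — the actions are strategic complements.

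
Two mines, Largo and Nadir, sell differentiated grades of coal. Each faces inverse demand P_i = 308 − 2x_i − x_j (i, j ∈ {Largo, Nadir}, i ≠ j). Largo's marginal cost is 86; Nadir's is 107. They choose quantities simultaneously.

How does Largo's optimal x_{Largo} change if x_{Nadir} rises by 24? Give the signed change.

-6

Mine Largo's profit: π = x_{Largo}(308 − 2x_{Largo} − x_{Nadir}) − 86x_{Largo}.
∂π/∂x_{Largo} = 222 − 4x_{Largo} − x_{Nadir} = 0 ⇒ x_{Largo} = 55.5 − 0.25x_{Nadir}.
The reaction-function slope is −0.25, so a 24-unit rise in x_{Nadir} moves x_{Largo} by −0.25 × 24 = −6. Largo's best response falls — the actions are strategic substitutes.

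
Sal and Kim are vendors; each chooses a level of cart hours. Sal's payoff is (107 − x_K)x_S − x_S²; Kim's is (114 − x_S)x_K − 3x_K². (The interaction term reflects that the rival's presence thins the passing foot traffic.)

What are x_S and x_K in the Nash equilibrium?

Expanding Sal's payoff: 107x_S − x_Kx_S − x_S².
∂π/∂x_S = 107 − x_K − 2x_S = 0, so x_S = 53.5 − 0.5x_K.
Likewise for Kim: x_K = 19 − (1/6)x_S.
Solving the two reaction functions simultaneously: (1 − (−0.5)(−1/6))x_S = 53.5 − 0.5·19, so (11/12)x_S = 44 and x_S = 48.
Then x_K = 19 − (1/6)·48 = 11.

48, 11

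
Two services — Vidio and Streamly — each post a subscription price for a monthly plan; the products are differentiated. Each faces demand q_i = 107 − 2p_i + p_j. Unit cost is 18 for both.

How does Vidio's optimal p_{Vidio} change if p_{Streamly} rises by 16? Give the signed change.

Vidio's profit: π = (p_{Vidio} − 18)(107 − 2p_{Vidio} + p_{Streamly}).
∂π/∂p_{Vidio} = 143 − 4p_{Vidio} + p_{Streamly} = 0 ⇒ p_{Vidio} = 35.75 + 0.25p_{Streamly}.
The reaction-function slope is 0.25, so a 16-unit rise in p_{Streamly} moves p_{Vidio} by 0.25 × 16 = 4. Vidio's best response rises — the actions are strategic complements.

4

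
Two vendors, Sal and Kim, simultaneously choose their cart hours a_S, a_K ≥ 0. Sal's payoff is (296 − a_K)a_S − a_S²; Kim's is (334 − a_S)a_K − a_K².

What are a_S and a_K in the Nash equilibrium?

Expanding Sal's payoff: 296a_S − a_Ka_S − a_S².
∂π/∂a_S = 296 − a_K − 2a_S = 0, so a_S = 148 − 0.5a_K.
Likewise for Kim: a_K = 167 − 0.5a_S.
Solving the two reaction functions simultaneously: (1 − (−0.5)(−0.5))a_S = 148 − 0.5·167, so 0.75a_S = 64.5 and a_S = 86.
Then a_K = 167 − 0.5·86 = 124.

86, 124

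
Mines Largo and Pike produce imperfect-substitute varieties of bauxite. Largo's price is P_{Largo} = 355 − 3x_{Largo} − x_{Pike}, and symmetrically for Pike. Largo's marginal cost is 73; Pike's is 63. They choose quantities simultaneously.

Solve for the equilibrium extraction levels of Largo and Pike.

Mine Largo's profit: π = x_{Largo}(355 − 3x_{Largo} − x_{Pike}) − 73x_{Largo}.
∂π/∂x_{Largo} = 282 − 6x_{Largo} − x_{Pike} = 0 ⇒ x_{Largo} = 47 − (1/6)x_{Pike}.
Similarly x_{Pike} = 146/3 − (1/6)x_{Largo}.
Solving the two reaction functions simultaneously: (1 − (−1/6)(−1/6))x_{Largo} = 47 − (1/6)·(146/3), so (35/36)x_{Largo} = 350/9 and x_{Largo} = 40.
Then x_{Pike} = 146/3 − (1/6)·40 = 42.

40, 42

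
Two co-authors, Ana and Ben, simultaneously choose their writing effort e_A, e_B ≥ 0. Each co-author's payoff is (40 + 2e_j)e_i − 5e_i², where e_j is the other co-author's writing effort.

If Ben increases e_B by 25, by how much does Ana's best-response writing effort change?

5

Ana's payoff is (40 + 2e_B)e_A − 5e_A².
∂π/∂e_A = 40 + 2e_B − 10e_A = 0, so e_A = 4 + 0.2e_B.
The reaction-function slope is 0.2, so a 25-unit rise in e_B moves e_A by 0.2 × 25 = 5. Ana's best response rises — the actions are strategic complements.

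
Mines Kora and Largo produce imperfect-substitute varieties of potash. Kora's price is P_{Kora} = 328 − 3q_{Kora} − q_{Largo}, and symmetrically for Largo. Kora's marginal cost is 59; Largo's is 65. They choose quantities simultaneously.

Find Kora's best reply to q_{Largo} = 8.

43.5

Mine Kora's profit: π = q_{Kora}(328 − 3q_{Kora} − q_{Largo}) − 59q_{Kora}.
∂π/∂q_{Kora} = 269 − 6q_{Kora} − q_{Largo} = 0 ⇒ q_{Kora} = 269/6 − (1/6)q_{Largo}.
At q_{Largo} = 8: q_{Kora} = 269/6 − (1/6)·8 = 43.5.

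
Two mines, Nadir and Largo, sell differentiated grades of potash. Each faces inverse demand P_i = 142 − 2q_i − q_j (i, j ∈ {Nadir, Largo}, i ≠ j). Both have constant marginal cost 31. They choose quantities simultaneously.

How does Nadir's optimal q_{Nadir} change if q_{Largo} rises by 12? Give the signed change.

Mine Nadir's profit: π = q_{Nadir}(142 − 2q_{Nadir} − q_{Largo}) − 31q_{Nadir}.
∂π/∂q_{Nadir} = 111 − 4q_{Nadir} − q_{Largo} = 0 ⇒ q_{Nadir} = 27.75 − 0.25q_{Largo}.
The reaction-function slope is −0.25, so a 12-unit rise in q_{Largo} moves q_{Nadir} by −0.25 × 12 = −3. Nadir's best response falls — the actions are strategic substitutes.

-3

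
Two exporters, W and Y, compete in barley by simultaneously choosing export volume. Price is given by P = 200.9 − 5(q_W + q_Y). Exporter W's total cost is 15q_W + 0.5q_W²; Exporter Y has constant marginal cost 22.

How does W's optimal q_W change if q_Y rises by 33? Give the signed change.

-15

Exporter W's profit: π = q_W(200.9 − 5(q_W + q_Y)) − 15q_W − 0.5q_W².
∂π/∂q_W = 185.9 − 11q_W − 5q_Y = 0, so q_W = 16.9 − (5/11)q_Y.
The reaction-function slope is −5/11, so a 33-unit rise in q_Y moves q_W by −5/11 × 33 = −15. W's best response falls — the actions are strategic substitutes.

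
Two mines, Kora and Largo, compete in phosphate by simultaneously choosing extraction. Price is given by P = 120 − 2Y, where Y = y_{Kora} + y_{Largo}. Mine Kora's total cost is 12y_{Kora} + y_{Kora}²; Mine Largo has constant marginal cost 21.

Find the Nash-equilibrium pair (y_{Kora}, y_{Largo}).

11.7, 18.9

Mine Kora's profit: π = y_{Kora}(120 − 2(y_{Kora} + y_{Largo})) − 12y_{Kora} − y_{Kora}².
∂π/∂y_{Kora} = 108 − 6y_{Kora} − 2y_{Largo} = 0, so y_{Kora} = 18 − (1/3)y_{Largo}.
For Largo: ∂π/∂y_{Largo} = 99 − 4y_{Largo} − 2y_{Kora} = 0 ⇒ y_{Largo} = 24.75 − 0.5y_{Kora}.
Solving the two reaction functions simultaneously: (1 − (−1/3)(−0.5))y_{Kora} = 18 − (1/3)·24.75, so (5/6)y_{Kora} = 9.75 and y_{Kora} = 11.7.
Then y_{Largo} = 24.75 − 0.5·11.7 = 18.9.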